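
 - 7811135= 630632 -8441767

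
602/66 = 301/33=9.12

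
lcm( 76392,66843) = 534744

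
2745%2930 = 2745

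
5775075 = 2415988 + 3359087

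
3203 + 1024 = 4227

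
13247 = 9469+3778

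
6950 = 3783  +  3167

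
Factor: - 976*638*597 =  - 371744736= - 2^5*3^1*11^1*29^1*61^1*199^1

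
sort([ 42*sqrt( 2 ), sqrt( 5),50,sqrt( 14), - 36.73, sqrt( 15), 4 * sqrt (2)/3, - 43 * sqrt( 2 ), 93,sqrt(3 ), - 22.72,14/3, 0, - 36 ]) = [ - 43*sqrt(2), - 36.73, - 36, - 22.72,0,  sqrt( 3 ),4 *sqrt( 2 )/3, sqrt(5),sqrt( 14) , sqrt(15) , 14/3,50, 42 * sqrt( 2),93 ] 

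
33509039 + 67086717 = 100595756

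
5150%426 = 38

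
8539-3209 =5330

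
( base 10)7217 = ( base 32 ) 71h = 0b1110000110001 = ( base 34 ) 689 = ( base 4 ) 1300301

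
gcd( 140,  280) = 140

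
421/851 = 421/851 = 0.49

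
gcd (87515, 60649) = 1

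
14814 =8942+5872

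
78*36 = 2808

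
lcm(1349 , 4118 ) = 78242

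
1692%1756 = 1692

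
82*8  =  656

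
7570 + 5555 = 13125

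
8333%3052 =2229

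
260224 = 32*8132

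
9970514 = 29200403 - 19229889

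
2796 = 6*466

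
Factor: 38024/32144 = 2^( - 1 )* 41^(-1 ) *97^1 = 97/82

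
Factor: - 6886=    - 2^1* 11^1*313^1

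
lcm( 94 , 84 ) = 3948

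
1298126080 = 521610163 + 776515917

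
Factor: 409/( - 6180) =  - 2^(-2)*3^(  -  1 )*5^( - 1)*103^( - 1)*409^1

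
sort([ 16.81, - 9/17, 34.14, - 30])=[ - 30, - 9/17 , 16.81, 34.14 ] 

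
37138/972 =38+101/486= 38.21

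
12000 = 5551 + 6449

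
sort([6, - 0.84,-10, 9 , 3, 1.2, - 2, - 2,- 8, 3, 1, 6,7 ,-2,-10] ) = [ - 10, - 10, - 8,-2 , - 2, - 2 , - 0.84,1, 1.2,3,3, 6,  6, 7,9] 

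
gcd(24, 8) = 8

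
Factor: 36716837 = 331^1 * 110927^1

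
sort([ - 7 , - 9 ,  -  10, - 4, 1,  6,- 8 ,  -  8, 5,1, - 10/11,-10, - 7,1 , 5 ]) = [ - 10, -10, - 9, - 8, - 8,  -  7, - 7, - 4, - 10/11,1,1,1,  5, 5, 6]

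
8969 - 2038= 6931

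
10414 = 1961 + 8453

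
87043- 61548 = 25495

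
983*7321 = 7196543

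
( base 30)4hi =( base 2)1000000100000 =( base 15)1353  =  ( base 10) 4128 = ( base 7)15015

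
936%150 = 36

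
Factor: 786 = 2^1*3^1*131^1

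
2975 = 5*595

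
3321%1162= 997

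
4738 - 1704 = 3034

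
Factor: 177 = 3^1  *59^1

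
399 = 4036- 3637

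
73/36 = 73/36= 2.03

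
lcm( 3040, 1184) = 112480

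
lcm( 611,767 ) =36049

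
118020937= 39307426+78713511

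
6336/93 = 2112/31 =68.13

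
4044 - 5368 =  - 1324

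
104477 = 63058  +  41419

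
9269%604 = 209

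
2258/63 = 2258/63 = 35.84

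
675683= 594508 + 81175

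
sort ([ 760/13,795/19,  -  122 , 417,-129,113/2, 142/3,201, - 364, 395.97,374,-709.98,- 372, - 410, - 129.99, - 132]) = [ - 709.98,-410, - 372 , - 364, - 132, - 129.99, - 129, - 122, 795/19,142/3, 113/2, 760/13,201, 374,  395.97,  417 ] 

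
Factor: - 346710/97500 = - 889/250 = - 2^( - 1)*5^( - 3)*7^1*127^1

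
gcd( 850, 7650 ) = 850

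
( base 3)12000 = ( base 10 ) 135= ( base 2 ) 10000111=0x87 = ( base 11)113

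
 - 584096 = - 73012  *8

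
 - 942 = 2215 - 3157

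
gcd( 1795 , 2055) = 5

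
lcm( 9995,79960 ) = 79960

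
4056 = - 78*( - 52)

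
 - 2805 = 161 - 2966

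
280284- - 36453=316737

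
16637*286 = 4758182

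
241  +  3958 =4199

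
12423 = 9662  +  2761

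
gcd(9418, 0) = 9418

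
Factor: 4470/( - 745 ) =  - 2^1*3^1 = - 6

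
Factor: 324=2^2 *3^4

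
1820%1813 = 7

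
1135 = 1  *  1135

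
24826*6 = 148956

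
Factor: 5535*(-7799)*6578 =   -  2^1*3^3*5^1*11^2*13^1 *23^1 * 41^1*709^1 =- 283955584770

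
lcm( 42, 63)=126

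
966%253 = 207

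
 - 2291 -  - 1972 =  - 319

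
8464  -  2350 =6114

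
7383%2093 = 1104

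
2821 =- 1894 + 4715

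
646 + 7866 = 8512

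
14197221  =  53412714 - 39215493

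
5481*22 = 120582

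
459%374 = 85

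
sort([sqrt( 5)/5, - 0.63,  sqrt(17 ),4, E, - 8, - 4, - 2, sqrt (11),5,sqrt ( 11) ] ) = [ - 8, - 4, - 2, - 0.63 , sqrt( 5)/5, E,sqrt (11),sqrt (11 ),4,sqrt( 17),5]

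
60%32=28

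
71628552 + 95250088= 166878640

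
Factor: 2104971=3^1 *11^1*227^1 * 281^1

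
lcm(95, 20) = 380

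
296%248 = 48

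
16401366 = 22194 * 739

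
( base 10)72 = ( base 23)33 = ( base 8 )110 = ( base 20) 3C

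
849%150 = 99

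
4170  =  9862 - 5692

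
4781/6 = 796 + 5/6 = 796.83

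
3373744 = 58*58168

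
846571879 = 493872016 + 352699863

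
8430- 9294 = -864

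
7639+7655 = 15294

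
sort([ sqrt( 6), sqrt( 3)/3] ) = [sqrt( 3)/3 , sqrt( 6 ) ]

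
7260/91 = 7260/91= 79.78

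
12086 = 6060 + 6026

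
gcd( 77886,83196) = 18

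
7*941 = 6587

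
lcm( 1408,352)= 1408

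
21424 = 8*2678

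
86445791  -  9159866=77285925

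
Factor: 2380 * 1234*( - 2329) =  - 2^3*5^1 * 7^1*17^2*137^1 * 617^1 = - 6840086680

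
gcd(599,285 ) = 1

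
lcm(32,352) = 352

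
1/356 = 1/356 = 0.00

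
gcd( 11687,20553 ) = 403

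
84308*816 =68795328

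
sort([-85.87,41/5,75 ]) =[ - 85.87, 41/5,75]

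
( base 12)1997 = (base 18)9C7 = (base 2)110001000011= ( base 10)3139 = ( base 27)487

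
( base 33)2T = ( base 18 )55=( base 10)95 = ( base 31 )32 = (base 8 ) 137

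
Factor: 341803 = 7^1*11^1*23^1*193^1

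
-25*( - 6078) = 151950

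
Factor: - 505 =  - 5^1 *101^1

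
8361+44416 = 52777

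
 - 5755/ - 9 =5755/9 = 639.44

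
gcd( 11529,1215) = 27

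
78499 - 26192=52307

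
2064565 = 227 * 9095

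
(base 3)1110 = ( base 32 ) 17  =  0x27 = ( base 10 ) 39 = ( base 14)2B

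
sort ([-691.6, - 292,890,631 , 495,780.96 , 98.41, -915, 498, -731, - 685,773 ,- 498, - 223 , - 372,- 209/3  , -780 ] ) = [ - 915 ,-780, -731, - 691.6, - 685, - 498, - 372, - 292, - 223, - 209/3, 98.41, 495,498, 631, 773,  780.96, 890]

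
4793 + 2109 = 6902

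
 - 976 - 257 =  - 1233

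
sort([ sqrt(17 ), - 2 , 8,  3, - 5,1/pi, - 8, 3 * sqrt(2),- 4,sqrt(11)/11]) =[ - 8,  -  5,-4, - 2,sqrt(11 ) /11,1/pi, 3,sqrt(17 ),3*sqrt(2 ), 8]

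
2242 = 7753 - 5511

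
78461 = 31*2531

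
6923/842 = 8 + 187/842 =8.22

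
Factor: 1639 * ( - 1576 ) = -2^3 * 11^1 * 149^1 * 197^1 = - 2583064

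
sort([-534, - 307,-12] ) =[  -  534, - 307,  -  12 ] 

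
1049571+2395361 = 3444932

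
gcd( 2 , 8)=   2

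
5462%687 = 653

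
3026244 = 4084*741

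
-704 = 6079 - 6783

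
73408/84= 873 + 19/21 = 873.90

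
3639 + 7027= 10666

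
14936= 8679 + 6257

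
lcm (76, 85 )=6460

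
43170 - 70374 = -27204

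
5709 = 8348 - 2639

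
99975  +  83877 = 183852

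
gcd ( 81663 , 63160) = 1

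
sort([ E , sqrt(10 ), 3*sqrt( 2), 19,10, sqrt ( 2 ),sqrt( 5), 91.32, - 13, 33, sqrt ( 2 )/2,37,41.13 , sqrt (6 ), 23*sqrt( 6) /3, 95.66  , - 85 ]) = [ - 85, - 13,sqrt( 2) /2, sqrt( 2),sqrt( 5), sqrt( 6),  E,sqrt( 10 ), 3 * sqrt( 2),  10, 23*sqrt( 6) /3, 19, 33,37 , 41.13, 91.32,95.66 ]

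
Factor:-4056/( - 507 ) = 8  =  2^3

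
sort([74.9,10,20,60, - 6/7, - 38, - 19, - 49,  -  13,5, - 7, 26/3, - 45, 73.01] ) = [ -49, - 45, - 38, - 19, - 13, - 7,  -  6/7,5 , 26/3,10,20, 60,73.01,74.9]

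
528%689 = 528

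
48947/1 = 48947 = 48947.00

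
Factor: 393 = 3^1*131^1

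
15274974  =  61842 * 247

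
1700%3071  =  1700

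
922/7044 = 461/3522 = 0.13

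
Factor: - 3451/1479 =-3^( - 1)*7^1 =- 7/3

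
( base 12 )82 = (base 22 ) 4A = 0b1100010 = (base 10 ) 98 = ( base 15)68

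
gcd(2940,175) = 35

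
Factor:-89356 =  - 2^2*89^1*251^1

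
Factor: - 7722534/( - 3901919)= 2^1*3^1*7^( - 2 )*31^1*41519^1*79631^( - 1 )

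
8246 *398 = 3281908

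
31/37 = 31/37= 0.84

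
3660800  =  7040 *520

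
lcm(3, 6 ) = 6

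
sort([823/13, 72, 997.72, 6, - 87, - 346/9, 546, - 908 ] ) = [ - 908, - 87, - 346/9, 6, 823/13, 72,546, 997.72]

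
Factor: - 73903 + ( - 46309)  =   - 2^2*41^1*733^1 = - 120212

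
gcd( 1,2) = 1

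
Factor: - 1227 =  - 3^1*409^1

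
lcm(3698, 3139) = 269954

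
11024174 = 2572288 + 8451886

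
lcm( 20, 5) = 20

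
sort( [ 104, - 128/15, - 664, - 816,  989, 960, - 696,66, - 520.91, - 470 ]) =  [ - 816,-696, - 664, - 520.91,-470, - 128/15,66, 104 , 960,989 ]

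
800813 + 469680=1270493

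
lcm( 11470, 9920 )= 367040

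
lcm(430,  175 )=15050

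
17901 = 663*27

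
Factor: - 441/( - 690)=147/230 = 2^( - 1 )*3^1*5^( - 1) * 7^2*23^( - 1) 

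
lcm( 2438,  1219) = 2438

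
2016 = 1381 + 635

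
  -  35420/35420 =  - 1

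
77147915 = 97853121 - 20705206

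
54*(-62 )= - 3348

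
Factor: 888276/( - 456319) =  -948/487 = - 2^2 *3^1*79^1*487^(-1 )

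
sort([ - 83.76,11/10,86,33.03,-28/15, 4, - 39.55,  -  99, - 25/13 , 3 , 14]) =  [ - 99, - 83.76, -39.55, - 25/13, - 28/15, 11/10, 3,4, 14, 33.03, 86 ] 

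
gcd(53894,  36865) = 1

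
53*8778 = 465234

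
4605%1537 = 1531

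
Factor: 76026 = 2^1 * 3^1*12671^1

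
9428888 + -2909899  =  6518989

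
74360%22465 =6965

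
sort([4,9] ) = [4, 9]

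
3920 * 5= 19600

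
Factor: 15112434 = 2^1*3^1*907^1 *2777^1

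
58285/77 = 756 + 73/77 = 756.95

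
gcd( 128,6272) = 128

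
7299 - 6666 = 633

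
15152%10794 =4358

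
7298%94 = 60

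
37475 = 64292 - 26817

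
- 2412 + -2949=  -  5361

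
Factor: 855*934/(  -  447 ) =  - 266190/149 = -2^1*3^1*5^1*19^1 * 149^( - 1)*467^1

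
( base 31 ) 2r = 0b1011001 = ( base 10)89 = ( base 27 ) 38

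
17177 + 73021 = 90198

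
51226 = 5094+46132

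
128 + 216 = 344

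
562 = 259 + 303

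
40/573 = 40/573 = 0.07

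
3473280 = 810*4288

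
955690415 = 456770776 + 498919639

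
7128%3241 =646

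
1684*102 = 171768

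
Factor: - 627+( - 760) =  - 19^1*73^1 = - 1387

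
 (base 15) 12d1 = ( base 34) 3g9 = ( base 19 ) B2C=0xFB5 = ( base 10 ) 4021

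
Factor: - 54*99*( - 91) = 2^1 * 3^5*7^1*11^1 * 13^1 = 486486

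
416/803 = 416/803 = 0.52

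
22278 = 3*7426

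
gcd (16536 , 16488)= 24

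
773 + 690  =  1463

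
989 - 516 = 473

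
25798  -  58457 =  - 32659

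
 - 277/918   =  - 1 + 641/918 = - 0.30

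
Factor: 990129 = 3^1*7^1 * 47149^1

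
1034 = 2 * 517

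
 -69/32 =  - 3 + 27/32 =- 2.16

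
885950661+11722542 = 897673203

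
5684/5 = 1136 + 4/5 = 1136.80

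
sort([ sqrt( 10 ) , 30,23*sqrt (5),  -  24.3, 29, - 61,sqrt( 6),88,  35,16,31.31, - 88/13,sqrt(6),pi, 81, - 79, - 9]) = [ - 79, - 61, - 24.3, - 9, - 88/13,sqrt(6),sqrt(6),pi, sqrt (10),16,29 , 30, 31.31,35,  23*sqrt(5),81,88 ] 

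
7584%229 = 27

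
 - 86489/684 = -86489/684 = - 126.45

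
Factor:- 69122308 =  - 2^2*383^1*45119^1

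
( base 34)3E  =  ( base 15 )7b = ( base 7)224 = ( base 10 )116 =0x74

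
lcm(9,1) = 9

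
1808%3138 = 1808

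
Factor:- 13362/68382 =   -  3^(-1 )*17^1*29^( - 1) = -  17/87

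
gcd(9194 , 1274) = 2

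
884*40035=35390940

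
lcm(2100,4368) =109200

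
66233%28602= 9029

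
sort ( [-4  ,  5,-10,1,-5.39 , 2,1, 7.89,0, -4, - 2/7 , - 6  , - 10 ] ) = [ - 10,-10, - 6, - 5.39, - 4, - 4, - 2/7, 0, 1,1,2,5, 7.89]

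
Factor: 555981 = 3^1* 185327^1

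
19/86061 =19/86061=0.00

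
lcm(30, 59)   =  1770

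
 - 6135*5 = - 30675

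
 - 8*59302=-474416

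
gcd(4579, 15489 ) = 1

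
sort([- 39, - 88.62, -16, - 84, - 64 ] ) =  [ - 88.62, - 84,-64, - 39, - 16 ] 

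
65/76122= 65/76122 = 0.00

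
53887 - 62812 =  - 8925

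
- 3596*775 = - 2786900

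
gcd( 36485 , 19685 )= 5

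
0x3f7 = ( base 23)1l3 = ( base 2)1111110111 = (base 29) 160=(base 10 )1015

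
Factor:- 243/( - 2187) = 1/9= 3^( - 2)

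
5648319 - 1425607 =4222712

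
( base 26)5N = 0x99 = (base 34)4h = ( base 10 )153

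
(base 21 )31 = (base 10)64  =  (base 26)2c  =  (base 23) 2i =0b1000000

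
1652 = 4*413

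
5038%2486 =66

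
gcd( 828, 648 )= 36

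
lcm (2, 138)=138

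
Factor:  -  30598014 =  - 2^1* 3^1 * 5099669^1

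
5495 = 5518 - 23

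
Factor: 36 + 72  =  108 = 2^2*3^3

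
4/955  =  4/955=0.00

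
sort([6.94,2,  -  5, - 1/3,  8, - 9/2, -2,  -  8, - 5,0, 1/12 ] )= [ - 8,  -  5,  -  5,-9/2,  -  2, - 1/3,  0, 1/12, 2 , 6.94,8] 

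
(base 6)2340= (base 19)1ad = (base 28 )k4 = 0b1000110100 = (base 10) 564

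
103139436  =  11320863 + 91818573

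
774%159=138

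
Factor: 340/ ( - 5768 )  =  -85/1442 = - 2^(-1)*5^1*7^( - 1)*  17^1 *103^( - 1 )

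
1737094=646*2689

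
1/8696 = 1/8696 = 0.00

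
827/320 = 827/320= 2.58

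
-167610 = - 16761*10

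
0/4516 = 0  =  0.00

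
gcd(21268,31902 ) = 10634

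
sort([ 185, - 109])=[  -  109, 185 ] 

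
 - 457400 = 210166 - 667566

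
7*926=6482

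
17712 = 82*216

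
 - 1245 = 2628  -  3873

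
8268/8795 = 8268/8795 = 0.94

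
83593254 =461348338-377755084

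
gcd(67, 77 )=1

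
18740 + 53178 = 71918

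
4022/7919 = 4022/7919 = 0.51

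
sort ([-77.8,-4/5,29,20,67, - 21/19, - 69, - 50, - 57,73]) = [-77.8, - 69, - 57, - 50, - 21/19, - 4/5 , 20, 29, 67,73 ]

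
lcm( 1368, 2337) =56088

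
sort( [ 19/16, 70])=[19/16, 70]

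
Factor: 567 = 3^4* 7^1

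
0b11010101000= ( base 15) 789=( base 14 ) 89A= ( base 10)1704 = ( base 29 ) 20m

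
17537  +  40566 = 58103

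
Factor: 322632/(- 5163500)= - 80658/1290875 =- 2^1*3^2*5^( - 3 ) *23^ (  -  1 )*449^( - 1)*4481^1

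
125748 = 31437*4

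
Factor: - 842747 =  - 842747^1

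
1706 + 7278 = 8984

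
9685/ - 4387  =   - 3 + 3476/4387 = - 2.21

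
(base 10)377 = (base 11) 313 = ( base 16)179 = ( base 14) 1CD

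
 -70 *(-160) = 11200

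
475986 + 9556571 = 10032557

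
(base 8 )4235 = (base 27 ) 30I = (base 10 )2205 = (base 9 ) 3020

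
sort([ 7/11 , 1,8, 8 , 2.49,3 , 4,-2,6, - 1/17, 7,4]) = [ - 2 ,- 1/17, 7/11 , 1, 2.49, 3,4,  4,6,7,8, 8 ] 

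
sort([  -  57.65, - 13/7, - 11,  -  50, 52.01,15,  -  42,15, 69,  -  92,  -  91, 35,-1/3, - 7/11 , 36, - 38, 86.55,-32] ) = [ - 92 ,  -  91,-57.65, - 50,-42 , - 38, - 32,-11,-13/7,-7/11,- 1/3, 15,15,  35 , 36,52.01, 69,86.55]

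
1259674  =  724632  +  535042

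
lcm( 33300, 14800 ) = 133200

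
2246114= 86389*26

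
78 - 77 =1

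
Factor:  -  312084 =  - 2^2*3^2*8669^1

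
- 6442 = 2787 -9229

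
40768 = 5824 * 7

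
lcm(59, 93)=5487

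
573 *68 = 38964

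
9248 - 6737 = 2511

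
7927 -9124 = - 1197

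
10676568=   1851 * 5768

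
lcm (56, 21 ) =168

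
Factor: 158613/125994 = 2^(-1 )*7^2*11^( - 1) * 13^1 *23^( - 1) = 637/506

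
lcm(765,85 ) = 765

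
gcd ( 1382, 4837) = 691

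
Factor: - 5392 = -2^4 * 337^1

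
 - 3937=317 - 4254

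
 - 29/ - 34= 29/34=0.85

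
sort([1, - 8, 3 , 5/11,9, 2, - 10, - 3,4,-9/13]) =[ - 10,  -  8,-3, - 9/13,5/11,1, 2, 3, 4, 9]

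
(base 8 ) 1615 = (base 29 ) 12a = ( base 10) 909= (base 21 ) 216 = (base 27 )16i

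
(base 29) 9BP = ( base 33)78q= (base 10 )7913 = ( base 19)12H9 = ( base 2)1111011101001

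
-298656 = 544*( - 549 )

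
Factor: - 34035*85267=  - 2902062345=-3^1*5^1 * 7^1*13^1*937^1 *2269^1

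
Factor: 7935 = 3^1  *  5^1 *23^2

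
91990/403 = 91990/403=228.26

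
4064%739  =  369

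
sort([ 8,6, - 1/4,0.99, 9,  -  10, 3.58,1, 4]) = [-10,-1/4,0.99,  1,3.58,  4, 6,8, 9 ]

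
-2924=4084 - 7008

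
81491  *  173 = 14097943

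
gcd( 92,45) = 1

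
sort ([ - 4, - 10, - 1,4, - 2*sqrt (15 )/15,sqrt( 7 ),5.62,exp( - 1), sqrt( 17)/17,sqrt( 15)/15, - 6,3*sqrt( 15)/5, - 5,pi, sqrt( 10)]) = [ - 10, - 6,-5,  -  4, - 1,  -  2*sqrt( 15 ) /15, sqrt( 17) /17,sqrt( 15)/15,exp ( - 1) , 3 * sqrt( 15)/5,  sqrt( 7),pi,sqrt( 10),4,5.62]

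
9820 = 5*1964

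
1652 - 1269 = 383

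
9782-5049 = 4733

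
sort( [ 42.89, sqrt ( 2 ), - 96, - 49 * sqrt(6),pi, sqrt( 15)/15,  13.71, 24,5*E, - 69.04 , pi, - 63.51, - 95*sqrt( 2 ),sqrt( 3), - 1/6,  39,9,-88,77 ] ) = [ - 95*sqrt( 2),-49*sqrt( 6 ) , - 96,  -  88, - 69.04, - 63.51, - 1/6, sqrt ( 15)/15,sqrt( 2 ),sqrt(3), pi, pi,9,5*E,  13.71,24, 39,  42.89, 77 ] 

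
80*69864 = 5589120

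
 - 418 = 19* (-22)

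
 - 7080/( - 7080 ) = 1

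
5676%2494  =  688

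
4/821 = 4/821 = 0.00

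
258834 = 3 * 86278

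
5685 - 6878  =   - 1193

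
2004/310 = 1002/155 = 6.46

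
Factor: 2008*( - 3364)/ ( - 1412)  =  2^3*29^2 * 251^1*353^( - 1 ) = 1688728/353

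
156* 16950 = 2644200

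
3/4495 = 3/4495 =0.00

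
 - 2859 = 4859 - 7718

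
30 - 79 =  - 49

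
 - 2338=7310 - 9648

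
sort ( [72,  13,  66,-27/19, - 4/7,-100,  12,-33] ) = [-100,  -  33, -27/19, - 4/7,12,13, 66,72]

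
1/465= 1/465 = 0.00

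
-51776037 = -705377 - 51070660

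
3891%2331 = 1560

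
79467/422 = 79467/422 = 188.31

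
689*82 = 56498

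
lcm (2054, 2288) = 180752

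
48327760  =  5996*8060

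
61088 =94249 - 33161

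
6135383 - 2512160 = 3623223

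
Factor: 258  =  2^1*3^1 * 43^1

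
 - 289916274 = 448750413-738666687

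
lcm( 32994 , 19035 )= 494910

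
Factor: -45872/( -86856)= 2^1 * 3^( - 1) * 7^(  -  1)* 11^( - 1)*61^1 =122/231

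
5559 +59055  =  64614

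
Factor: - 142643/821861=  - 67^1*2129^1  *821861^( - 1)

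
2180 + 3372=5552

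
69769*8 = 558152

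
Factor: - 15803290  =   - 2^1*5^1*67^1*103^1*229^1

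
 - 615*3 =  - 1845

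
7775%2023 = 1706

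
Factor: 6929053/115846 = 2^( - 1 )*  19^1*57923^( - 1)*364687^1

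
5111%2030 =1051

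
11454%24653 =11454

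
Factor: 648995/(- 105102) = -2^(-1 )*3^( - 2 )*5^1 * 293^1*443^1*5839^( - 1) 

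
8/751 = 8/751=0.01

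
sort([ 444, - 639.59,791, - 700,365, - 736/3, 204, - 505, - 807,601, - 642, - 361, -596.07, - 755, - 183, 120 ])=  [ - 807,-755, - 700, - 642, - 639.59, - 596.07, - 505,-361, - 736/3, - 183,120, 204,365,444,601, 791] 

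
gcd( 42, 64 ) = 2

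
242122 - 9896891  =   - 9654769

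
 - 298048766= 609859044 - 907907810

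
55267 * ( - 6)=-331602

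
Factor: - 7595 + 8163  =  568 = 2^3 * 71^1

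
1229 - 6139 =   -  4910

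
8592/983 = 8592/983=8.74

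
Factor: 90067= 90067^1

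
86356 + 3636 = 89992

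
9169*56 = 513464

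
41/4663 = 41/4663  =  0.01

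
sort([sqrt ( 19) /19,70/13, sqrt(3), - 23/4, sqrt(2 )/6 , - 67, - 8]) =[-67,-8, - 23/4,sqrt ( 19 )/19, sqrt(2 )/6, sqrt ( 3), 70/13]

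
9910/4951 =9910/4951=2.00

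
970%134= 32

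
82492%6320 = 332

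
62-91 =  - 29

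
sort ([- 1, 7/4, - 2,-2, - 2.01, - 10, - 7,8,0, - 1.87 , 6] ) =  [ - 10, - 7,-2.01,  -  2,-2 , - 1.87, - 1,0, 7/4,6,8] 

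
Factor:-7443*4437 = -33024591 = - 3^4*17^1*29^1*827^1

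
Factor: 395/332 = 2^( - 2) * 5^1*79^1*83^(- 1)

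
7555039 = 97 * 77887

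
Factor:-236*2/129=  - 2^3*3^( - 1)*  43^( - 1)*59^1  =  - 472/129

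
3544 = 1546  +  1998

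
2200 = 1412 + 788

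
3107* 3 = 9321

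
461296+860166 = 1321462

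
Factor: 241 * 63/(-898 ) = -2^( - 1)*3^2*7^1*241^1 * 449^(- 1) = - 15183/898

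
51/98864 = 51/98864= 0.00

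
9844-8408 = 1436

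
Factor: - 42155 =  - 5^1*8431^1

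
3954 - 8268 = -4314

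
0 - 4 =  - 4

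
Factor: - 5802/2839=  - 2^1 *3^1 * 17^( - 1 )*167^( -1 )*967^1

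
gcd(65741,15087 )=1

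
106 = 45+61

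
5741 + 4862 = 10603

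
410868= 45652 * 9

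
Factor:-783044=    - 2^2*195761^1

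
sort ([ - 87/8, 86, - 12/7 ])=[ - 87/8, - 12/7, 86 ]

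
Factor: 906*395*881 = 2^1*3^1*5^1*79^1*151^1*881^1=315283470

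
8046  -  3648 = 4398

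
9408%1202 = 994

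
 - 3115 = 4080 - 7195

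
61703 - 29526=32177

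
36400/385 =94  +  6/11 = 94.55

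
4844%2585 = 2259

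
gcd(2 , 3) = 1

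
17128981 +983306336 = 1000435317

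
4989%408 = 93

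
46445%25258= 21187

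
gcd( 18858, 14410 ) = 2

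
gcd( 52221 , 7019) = 1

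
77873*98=7631554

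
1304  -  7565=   -  6261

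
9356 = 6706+2650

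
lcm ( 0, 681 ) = 0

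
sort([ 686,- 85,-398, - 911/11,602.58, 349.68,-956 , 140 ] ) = [-956, -398 , - 85, - 911/11,140,349.68,602.58,  686 ] 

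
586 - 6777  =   - 6191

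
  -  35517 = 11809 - 47326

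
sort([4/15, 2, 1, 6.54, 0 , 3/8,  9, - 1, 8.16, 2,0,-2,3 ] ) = [ - 2, - 1,0, 0, 4/15, 3/8,1, 2 , 2,3,6.54,8.16, 9 ]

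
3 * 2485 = 7455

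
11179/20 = 558 + 19/20 = 558.95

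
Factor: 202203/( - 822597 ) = -3^2*7489^1 * 274199^( - 1) = - 67401/274199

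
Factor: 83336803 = 11^1*7576073^1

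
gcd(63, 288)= 9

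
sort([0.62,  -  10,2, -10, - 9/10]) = [ - 10, - 10,  -  9/10,  0.62,2] 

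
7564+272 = 7836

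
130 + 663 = 793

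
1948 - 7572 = -5624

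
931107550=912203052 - -18904498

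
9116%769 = 657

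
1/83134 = 1/83134= 0.00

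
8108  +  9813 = 17921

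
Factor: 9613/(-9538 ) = -2^( - 1 )*19^(-1) * 251^( - 1)*9613^1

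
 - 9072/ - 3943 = 9072/3943 = 2.30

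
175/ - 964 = - 1+ 789/964  =  - 0.18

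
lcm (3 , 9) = 9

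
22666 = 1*22666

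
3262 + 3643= 6905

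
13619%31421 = 13619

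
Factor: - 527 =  -17^1*31^1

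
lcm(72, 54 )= 216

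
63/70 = 9/10 = 0.90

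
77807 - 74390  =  3417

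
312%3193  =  312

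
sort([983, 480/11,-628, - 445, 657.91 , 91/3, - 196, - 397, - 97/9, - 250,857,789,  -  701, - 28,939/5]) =[ - 701, - 628, - 445, - 397, - 250, -196, - 28, - 97/9,91/3 , 480/11, 939/5,657.91,  789,  857, 983] 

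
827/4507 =827/4507 = 0.18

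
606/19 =606/19=31.89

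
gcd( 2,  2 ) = 2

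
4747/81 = 58 + 49/81 = 58.60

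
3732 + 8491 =12223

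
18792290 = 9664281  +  9128009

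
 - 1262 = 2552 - 3814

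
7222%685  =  372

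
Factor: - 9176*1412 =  - 12956512  =  - 2^5*31^1 *37^1*353^1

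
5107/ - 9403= - 5107/9403 = -0.54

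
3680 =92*40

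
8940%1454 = 216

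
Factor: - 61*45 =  - 3^2*5^1*61^1 = -  2745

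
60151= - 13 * (- 4627) 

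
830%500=330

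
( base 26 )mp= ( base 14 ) 309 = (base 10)597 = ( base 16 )255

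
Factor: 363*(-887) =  - 321981 = - 3^1*11^2*887^1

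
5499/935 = 5499/935 = 5.88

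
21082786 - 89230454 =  - 68147668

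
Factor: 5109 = 3^1*13^1*131^1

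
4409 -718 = 3691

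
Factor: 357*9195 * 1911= 3^3*5^1*7^3*13^1 * 17^1*613^1 = 6273077265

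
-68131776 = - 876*77776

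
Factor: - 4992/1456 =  - 2^3*3^1* 7^( - 1 )  =  - 24/7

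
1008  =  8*126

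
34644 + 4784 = 39428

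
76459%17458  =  6627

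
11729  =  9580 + 2149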